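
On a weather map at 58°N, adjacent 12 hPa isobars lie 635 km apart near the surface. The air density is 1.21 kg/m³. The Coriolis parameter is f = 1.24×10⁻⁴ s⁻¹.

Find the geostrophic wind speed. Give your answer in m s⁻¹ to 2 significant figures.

Pressure gradient: |∂P/∂n| = 1200 Pa / 635000 m = 1.89×10⁻³ Pa/m
Geostrophic balance (pressure-gradient force = Coriolis force):
V_g = (1/(fρ)) |∂P/∂n| = 1.89×10⁻³ / (1.24×10⁻⁴ × 1.21) = 12.6 m/s

13 m s⁻¹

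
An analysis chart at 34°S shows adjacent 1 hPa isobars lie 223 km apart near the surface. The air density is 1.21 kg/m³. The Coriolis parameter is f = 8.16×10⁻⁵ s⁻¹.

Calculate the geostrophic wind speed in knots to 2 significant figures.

8.8 knots

Pressure gradient: |∂P/∂n| = 100 Pa / 223000 m = 4.48×10⁻⁴ Pa/m
Geostrophic balance (pressure-gradient force = Coriolis force):
V_g = (1/(fρ)) |∂P/∂n| = 4.48×10⁻⁴ / (8.16×10⁻⁵ × 1.21) = 4.54 m/s
Converting: 4.54 m/s × 1.944 = 8.8 knots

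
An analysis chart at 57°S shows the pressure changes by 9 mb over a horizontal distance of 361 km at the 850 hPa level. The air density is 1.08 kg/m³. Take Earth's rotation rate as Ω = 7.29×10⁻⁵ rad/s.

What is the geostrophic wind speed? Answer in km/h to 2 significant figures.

68 km/h

Coriolis parameter at 57°S:
f = 2Ω sin φ = 2 × 7.29×10⁻⁵ × sin 57° = 1.22×10⁻⁴ s⁻¹
Pressure gradient: |∂P/∂n| = 900 Pa / 361000 m = 2.49×10⁻³ Pa/m
Geostrophic balance (pressure-gradient force = Coriolis force):
V_g = (1/(fρ)) |∂P/∂n| = 2.49×10⁻³ / (1.22×10⁻⁴ × 1.08) = 18.9 m/s
Converting: 18.9 m/s × 3.6 = 68 km/h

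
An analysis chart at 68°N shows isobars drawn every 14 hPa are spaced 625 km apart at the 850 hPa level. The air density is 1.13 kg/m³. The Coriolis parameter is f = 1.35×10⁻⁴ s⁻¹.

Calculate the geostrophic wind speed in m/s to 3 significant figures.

14.7 m/s

Pressure gradient: |∂P/∂n| = 1400 Pa / 625000 m = 2.24×10⁻³ Pa/m
Geostrophic balance (pressure-gradient force = Coriolis force):
V_g = (1/(fρ)) |∂P/∂n| = 2.24×10⁻³ / (1.35×10⁻⁴ × 1.13) = 14.7 m/s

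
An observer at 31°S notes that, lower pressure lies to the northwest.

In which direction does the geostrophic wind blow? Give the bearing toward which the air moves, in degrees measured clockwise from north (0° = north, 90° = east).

The pressure-gradient force points toward the northwest (bearing 315°).
Geostrophic balance: in the Southern Hemisphere the Coriolis force deflects motion to the left, so the geostrophic wind blows 90° to the left of the pressure-gradient force (low pressure on the right).
Rotating 315° by 90° counterclockwise gives 225° — the wind blows toward the southwest.

225°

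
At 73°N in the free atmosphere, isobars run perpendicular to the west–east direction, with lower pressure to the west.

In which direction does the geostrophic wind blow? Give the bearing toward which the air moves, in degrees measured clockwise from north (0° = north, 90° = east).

000°

The pressure-gradient force points toward the west (bearing 270°).
Geostrophic balance: in the Northern Hemisphere the Coriolis force deflects motion to the right, so the geostrophic wind blows 90° to the right of the pressure-gradient force (low pressure on the left).
Rotating 270° by 90° clockwise gives 000° — the wind blows toward the north.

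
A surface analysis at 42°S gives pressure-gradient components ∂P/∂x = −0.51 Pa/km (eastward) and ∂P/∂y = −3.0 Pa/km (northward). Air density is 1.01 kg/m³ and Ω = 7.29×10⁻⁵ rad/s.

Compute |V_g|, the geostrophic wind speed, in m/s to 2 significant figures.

31 m/s

Coriolis parameter at 42°S:
f = 2Ω sin φ = 2 × 7.29×10⁻⁵ × sin 42° = 9.76×10⁻⁵ s⁻¹
In the Southern Hemisphere f is negative: f = −9.76×10⁻⁵ s⁻¹.
Component geostrophic relations (x east, y north):
u_g = −(1/(fρ)) ∂P/∂y,  v_g = (1/(fρ)) ∂P/∂x
u_g = −(−3.0×10⁻³)/(−9.76×10⁻⁵ × 1.01) = −30.4 m/s;  v_g = (−0.51×10⁻³)/(−9.76×10⁻⁵ × 1.01) = 5.18 m/s
|V_g| = √(u_g² + v_g²) = 30.9 m/s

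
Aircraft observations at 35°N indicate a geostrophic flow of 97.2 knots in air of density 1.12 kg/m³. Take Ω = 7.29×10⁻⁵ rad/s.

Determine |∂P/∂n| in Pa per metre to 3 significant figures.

Coriolis parameter at 35°N:
f = 2Ω sin φ = 2 × 7.29×10⁻⁵ × sin 35° = 8.36×10⁻⁵ s⁻¹
Wind speed in SI: 97.2 knots = 50.0 m/s
Geostrophic balance rearranged: |∂P/∂n| = f ρ V_g
|∂P/∂n| = 8.36×10⁻⁵ × 1.12 × 50.0 = 4.68×10⁻³ Pa/m

4.68×10⁻³ Pa/m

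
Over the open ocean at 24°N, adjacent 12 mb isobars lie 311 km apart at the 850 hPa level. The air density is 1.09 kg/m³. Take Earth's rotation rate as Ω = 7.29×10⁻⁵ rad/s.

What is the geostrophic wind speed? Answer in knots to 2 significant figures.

120 knots

Coriolis parameter at 24°N:
f = 2Ω sin φ = 2 × 7.29×10⁻⁵ × sin 24° = 5.93×10⁻⁵ s⁻¹
Pressure gradient: |∂P/∂n| = 1200 Pa / 311000 m = 3.86×10⁻³ Pa/m
Geostrophic balance (pressure-gradient force = Coriolis force):
V_g = (1/(fρ)) |∂P/∂n| = 3.86×10⁻³ / (5.93×10⁻⁵ × 1.09) = 59.7 m/s
Converting: 59.7 m/s × 1.944 = 120 knots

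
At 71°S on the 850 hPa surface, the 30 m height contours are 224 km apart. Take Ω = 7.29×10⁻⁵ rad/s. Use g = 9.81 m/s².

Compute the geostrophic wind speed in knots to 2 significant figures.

19 knots

Coriolis parameter at 71°S:
f = 2Ω sin φ = 2 × 7.29×10⁻⁵ × sin 71° = 1.38×10⁻⁴ s⁻¹
Height gradient: |∂Z/∂n| = 30 m / 224000 m = 1.34×10⁻⁴
On a pressure surface, geostrophic balance gives V_g = (g/f)|∂Z/∂n|:
V_g = 9.81 × 1.34×10⁻⁴ / 1.38×10⁻⁴ = 9.53 m/s
Converting: 9.53 m/s × 1.944 = 19 knots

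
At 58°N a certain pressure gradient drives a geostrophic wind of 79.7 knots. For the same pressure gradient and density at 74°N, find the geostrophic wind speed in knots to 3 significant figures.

70.3 knots

With the same pressure gradient and density, V_g ∝ 1/f ∝ 1/sin φ.
V₂ = V₁ · sin φ₁ / sin φ₂ = 79.7 × sin 58° / sin 74°
V₂ = 79.7 × 0.8480/0.9613 = 70.3 knots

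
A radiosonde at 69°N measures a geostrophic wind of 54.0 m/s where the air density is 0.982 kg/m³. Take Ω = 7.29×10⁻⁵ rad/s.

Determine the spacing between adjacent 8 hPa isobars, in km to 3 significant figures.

Coriolis parameter at 69°N:
f = 2Ω sin φ = 2 × 7.29×10⁻⁵ × sin 69° = 1.36×10⁻⁴ s⁻¹
Geostrophic balance rearranged: |∂P/∂n| = f ρ V_g
|∂P/∂n| = 1.36×10⁻⁴ × 0.982 × 54.0 = 7.22×10⁻³ Pa/m
Isobar spacing: Δn = ΔP/|∂P/∂n| = 800 Pa / 7.22×10⁻³ Pa/m = 110835 m ≈ 111 km

111 km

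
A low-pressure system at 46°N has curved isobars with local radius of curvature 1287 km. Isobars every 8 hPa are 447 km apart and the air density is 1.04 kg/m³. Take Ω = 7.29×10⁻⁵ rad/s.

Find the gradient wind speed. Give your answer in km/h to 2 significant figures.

Coriolis parameter at 46°N:
f = 2Ω sin φ = 2 × 7.29×10⁻⁵ × sin 46° = 1.05×10⁻⁴ s⁻¹
Pressure gradient: |∂P/∂n| = 800 Pa / 447000 m = 1.79×10⁻³ Pa/m
Geostrophic speed: V_g = |∂P/∂n|/(fρ) = 1.79×10⁻³/(1.05×10⁻⁴ × 1.04) = 16.4 m/s
Around a low, centrifugal force acts outward with Coriolis, so pressure-gradient force balances both:
(1/ρ)|∂P/∂n| = fV + V²/R  →  V² + fR·V − fR·V_g = 0
With fR = 1.05×10⁻⁴ × 1287×10³ m = 135 m/s:
V = [−fR + √((fR)² + 4 fR V_g)]/2 = [−135 + √(135² + 4×135×16.4)]/2 = 14.8 m/s
Subgeostrophic (V < V_g = 16.4 m/s), as expected around a low.
Converting: 14.8 m/s × 3.6 = 53 km/h

53 km/h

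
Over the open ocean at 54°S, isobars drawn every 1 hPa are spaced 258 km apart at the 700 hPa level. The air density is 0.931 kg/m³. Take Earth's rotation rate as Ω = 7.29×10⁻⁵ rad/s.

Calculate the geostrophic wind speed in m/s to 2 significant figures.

3.5 m/s

Coriolis parameter at 54°S:
f = 2Ω sin φ = 2 × 7.29×10⁻⁵ × sin 54° = 1.18×10⁻⁴ s⁻¹
Pressure gradient: |∂P/∂n| = 100 Pa / 258000 m = 3.88×10⁻⁴ Pa/m
Geostrophic balance (pressure-gradient force = Coriolis force):
V_g = (1/(fρ)) |∂P/∂n| = 3.88×10⁻⁴ / (1.18×10⁻⁴ × 0.931) = 3.53 m/s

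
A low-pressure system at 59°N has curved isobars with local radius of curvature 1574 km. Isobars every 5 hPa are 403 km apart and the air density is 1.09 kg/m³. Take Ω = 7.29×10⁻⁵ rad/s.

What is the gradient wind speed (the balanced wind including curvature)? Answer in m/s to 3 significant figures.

Coriolis parameter at 59°N:
f = 2Ω sin φ = 2 × 7.29×10⁻⁵ × sin 59° = 1.25×10⁻⁴ s⁻¹
Pressure gradient: |∂P/∂n| = 500 Pa / 403000 m = 1.24×10⁻³ Pa/m
Geostrophic speed: V_g = |∂P/∂n|/(fρ) = 1.24×10⁻³/(1.25×10⁻⁴ × 1.09) = 9.11 m/s
Around a low, centrifugal force acts outward with Coriolis, so pressure-gradient force balances both:
(1/ρ)|∂P/∂n| = fV + V²/R  →  V² + fR·V − fR·V_g = 0
With fR = 1.25×10⁻⁴ × 1574×10³ m = 197 m/s:
V = [−fR + √((fR)² + 4 fR V_g)]/2 = [−197 + √(197² + 4×197×9.11)]/2 = 8.72 m/s
Subgeostrophic (V < V_g = 9.11 m/s), as expected around a low.

8.72 m/s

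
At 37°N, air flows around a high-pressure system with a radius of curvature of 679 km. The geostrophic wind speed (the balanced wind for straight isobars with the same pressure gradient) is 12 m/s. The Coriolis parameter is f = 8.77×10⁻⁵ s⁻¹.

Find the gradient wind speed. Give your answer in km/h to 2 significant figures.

Around a high, pressure-gradient force acts outward with centrifugal, so Coriolis balances both:
fV = (1/ρ)|∂P/∂n| + V²/R  →  V² − fR·V + fR·V_g = 0
With fR = 8.77×10⁻⁵ × 679×10³ m = 59.5 m/s:
V = [fR − √((fR)² − 4 fR V_g)]/2 = [59.5 − √(59.5² − 4×59.5×12)]/2 = 16.7 m/s
Supergeostrophic (V > V_g = 12 m/s), as expected around a high.
Converting: 16.7 m/s × 3.6 = 60 km/h

60 km/h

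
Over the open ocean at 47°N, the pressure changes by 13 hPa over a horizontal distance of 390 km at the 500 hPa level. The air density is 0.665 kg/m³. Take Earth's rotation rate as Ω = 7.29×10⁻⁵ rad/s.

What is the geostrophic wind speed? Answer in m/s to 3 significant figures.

47.0 m/s

Coriolis parameter at 47°N:
f = 2Ω sin φ = 2 × 7.29×10⁻⁵ × sin 47° = 1.07×10⁻⁴ s⁻¹
Pressure gradient: |∂P/∂n| = 1300 Pa / 390000 m = 3.33×10⁻³ Pa/m
Geostrophic balance (pressure-gradient force = Coriolis force):
V_g = (1/(fρ)) |∂P/∂n| = 3.33×10⁻³ / (1.07×10⁻⁴ × 0.665) = 47.0 m/s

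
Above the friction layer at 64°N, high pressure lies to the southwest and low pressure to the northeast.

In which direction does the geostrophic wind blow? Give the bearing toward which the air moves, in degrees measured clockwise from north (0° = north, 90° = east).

135°

The pressure-gradient force points toward the northeast (bearing 045°).
Geostrophic balance: in the Northern Hemisphere the Coriolis force deflects motion to the right, so the geostrophic wind blows 90° to the right of the pressure-gradient force (low pressure on the left).
Rotating 045° by 90° clockwise gives 135° — the wind blows toward the southeast.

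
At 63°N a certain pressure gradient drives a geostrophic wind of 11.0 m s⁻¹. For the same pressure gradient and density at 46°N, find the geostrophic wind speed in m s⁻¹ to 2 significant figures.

14 m s⁻¹

With the same pressure gradient and density, V_g ∝ 1/f ∝ 1/sin φ.
V₂ = V₁ · sin φ₁ / sin φ₂ = 11.0 × sin 63° / sin 46°
V₂ = 11.0 × 0.8910/0.7193 = 14 m s⁻¹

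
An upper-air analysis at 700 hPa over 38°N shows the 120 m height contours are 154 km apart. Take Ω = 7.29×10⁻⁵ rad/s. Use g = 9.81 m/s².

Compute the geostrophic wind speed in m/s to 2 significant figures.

Coriolis parameter at 38°N:
f = 2Ω sin φ = 2 × 7.29×10⁻⁵ × sin 38° = 8.98×10⁻⁵ s⁻¹
Height gradient: |∂Z/∂n| = 120 m / 154000 m = 7.79×10⁻⁴
On a pressure surface, geostrophic balance gives V_g = (g/f)|∂Z/∂n|:
V_g = 9.81 × 7.79×10⁻⁴ / 8.98×10⁻⁵ = 85.2 m/s

85 m/s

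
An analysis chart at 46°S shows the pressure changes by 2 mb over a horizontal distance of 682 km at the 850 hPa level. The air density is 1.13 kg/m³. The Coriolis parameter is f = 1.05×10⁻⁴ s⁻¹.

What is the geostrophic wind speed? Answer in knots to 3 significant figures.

4.80 knots

Pressure gradient: |∂P/∂n| = 200 Pa / 682000 m = 2.93×10⁻⁴ Pa/m
Geostrophic balance (pressure-gradient force = Coriolis force):
V_g = (1/(fρ)) |∂P/∂n| = 2.93×10⁻⁴ / (1.05×10⁻⁴ × 1.13) = 2.47 m/s
Converting: 2.47 m/s × 1.944 = 4.80 knots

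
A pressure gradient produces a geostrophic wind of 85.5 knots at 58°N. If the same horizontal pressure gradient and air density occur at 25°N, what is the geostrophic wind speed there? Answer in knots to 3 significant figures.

172 knots

With the same pressure gradient and density, V_g ∝ 1/f ∝ 1/sin φ.
V₂ = V₁ · sin φ₁ / sin φ₂ = 85.5 × sin 58° / sin 25°
V₂ = 85.5 × 0.8480/0.4226 = 172 knots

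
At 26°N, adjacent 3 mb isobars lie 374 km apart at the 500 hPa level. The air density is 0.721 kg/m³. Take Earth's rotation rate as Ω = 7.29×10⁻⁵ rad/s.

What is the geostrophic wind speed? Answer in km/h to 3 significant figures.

Coriolis parameter at 26°N:
f = 2Ω sin φ = 2 × 7.29×10⁻⁵ × sin 26° = 6.39×10⁻⁵ s⁻¹
Pressure gradient: |∂P/∂n| = 300 Pa / 374000 m = 8.02×10⁻⁴ Pa/m
Geostrophic balance (pressure-gradient force = Coriolis force):
V_g = (1/(fρ)) |∂P/∂n| = 8.02×10⁻⁴ / (6.39×10⁻⁵ × 0.721) = 17.4 m/s
Converting: 17.4 m/s × 3.6 = 62.7 km/h

62.7 km/h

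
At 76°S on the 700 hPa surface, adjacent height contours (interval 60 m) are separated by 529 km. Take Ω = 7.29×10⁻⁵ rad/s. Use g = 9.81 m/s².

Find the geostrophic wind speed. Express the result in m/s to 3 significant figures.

Coriolis parameter at 76°S:
f = 2Ω sin φ = 2 × 7.29×10⁻⁵ × sin 76° = 1.41×10⁻⁴ s⁻¹
Height gradient: |∂Z/∂n| = 60 m / 529000 m = 1.13×10⁻⁴
On a pressure surface, geostrophic balance gives V_g = (g/f)|∂Z/∂n|:
V_g = 9.81 × 1.13×10⁻⁴ / 1.41×10⁻⁴ = 7.87 m/s

7.87 m/s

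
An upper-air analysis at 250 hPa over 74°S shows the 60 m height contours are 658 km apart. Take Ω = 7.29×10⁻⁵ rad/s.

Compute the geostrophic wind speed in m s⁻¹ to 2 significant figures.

Coriolis parameter at 74°S:
f = 2Ω sin φ = 2 × 7.29×10⁻⁵ × sin 74° = 1.40×10⁻⁴ s⁻¹
Height gradient: |∂Z/∂n| = 60 m / 658000 m = 9.12×10⁻⁵
On a pressure surface, geostrophic balance gives V_g = (g/f)|∂Z/∂n|:
V_g = 9.81 × 9.12×10⁻⁵ / 1.40×10⁻⁴ = 6.38 m/s

6.4 m s⁻¹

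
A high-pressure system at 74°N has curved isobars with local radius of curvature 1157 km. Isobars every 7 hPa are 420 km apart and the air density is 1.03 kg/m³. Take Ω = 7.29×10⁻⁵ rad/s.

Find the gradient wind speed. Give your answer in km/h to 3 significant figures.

45.0 km/h

Coriolis parameter at 74°N:
f = 2Ω sin φ = 2 × 7.29×10⁻⁵ × sin 74° = 1.40×10⁻⁴ s⁻¹
Pressure gradient: |∂P/∂n| = 700 Pa / 420000 m = 1.67×10⁻³ Pa/m
Geostrophic speed: V_g = |∂P/∂n|/(fρ) = 1.67×10⁻³/(1.40×10⁻⁴ × 1.03) = 11.5 m/s
Around a high, pressure-gradient force acts outward with centrifugal, so Coriolis balances both:
fV = (1/ρ)|∂P/∂n| + V²/R  →  V² − fR·V + fR·V_g = 0
With fR = 1.40×10⁻⁴ × 1157×10³ m = 162 m/s:
V = [fR − √((fR)² − 4 fR V_g)]/2 = [162 − √(162² − 4×162×11.5)]/2 = 12.5 m/s
Supergeostrophic (V > V_g = 11.5 m/s), as expected around a high.
Converting: 12.5 m/s × 3.6 = 45.0 km/h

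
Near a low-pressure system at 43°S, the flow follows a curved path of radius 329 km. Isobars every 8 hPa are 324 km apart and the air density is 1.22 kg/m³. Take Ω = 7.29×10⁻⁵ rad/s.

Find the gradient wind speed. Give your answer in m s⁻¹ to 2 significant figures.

Coriolis parameter at 43°S:
f = 2Ω sin φ = 2 × 7.29×10⁻⁵ × sin 43° = 9.94×10⁻⁵ s⁻¹
Pressure gradient: |∂P/∂n| = 800 Pa / 324000 m = 2.47×10⁻³ Pa/m
Geostrophic speed: V_g = |∂P/∂n|/(fρ) = 2.47×10⁻³/(9.94×10⁻⁵ × 1.22) = 20.4 m/s
Around a low, centrifugal force acts outward with Coriolis, so pressure-gradient force balances both:
(1/ρ)|∂P/∂n| = fV + V²/R  →  V² + fR·V − fR·V_g = 0
With fR = 9.94×10⁻⁵ × 329×10³ m = 32.7 m/s:
V = [−fR + √((fR)² + 4 fR V_g)]/2 = [−32.7 + √(32.7² + 4×32.7×20.4)]/2 = 14.2 m/s
Subgeostrophic (V < V_g = 20.4 m/s), as expected around a low.

14 m s⁻¹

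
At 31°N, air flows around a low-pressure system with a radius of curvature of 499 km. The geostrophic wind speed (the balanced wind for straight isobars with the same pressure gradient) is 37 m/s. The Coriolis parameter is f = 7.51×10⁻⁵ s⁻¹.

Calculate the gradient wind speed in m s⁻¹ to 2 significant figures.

Around a low, centrifugal force acts outward with Coriolis, so pressure-gradient force balances both:
(1/ρ)|∂P/∂n| = fV + V²/R  →  V² + fR·V − fR·V_g = 0
With fR = 7.51×10⁻⁵ × 499×10³ m = 37.5 m/s:
V = [−fR + √((fR)² + 4 fR V_g)]/2 = [−37.5 + √(37.5² + 4×37.5×37)]/2 = 22.9 m/s
Subgeostrophic (V < V_g = 37 m/s), as expected around a low.

23 m s⁻¹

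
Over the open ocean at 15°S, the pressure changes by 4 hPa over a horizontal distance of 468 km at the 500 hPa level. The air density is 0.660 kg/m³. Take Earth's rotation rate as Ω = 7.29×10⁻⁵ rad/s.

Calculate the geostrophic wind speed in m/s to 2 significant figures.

34 m/s

Coriolis parameter at 15°S:
f = 2Ω sin φ = 2 × 7.29×10⁻⁵ × sin 15° = 3.77×10⁻⁵ s⁻¹
Pressure gradient: |∂P/∂n| = 400 Pa / 468000 m = 8.55×10⁻⁴ Pa/m
Geostrophic balance (pressure-gradient force = Coriolis force):
V_g = (1/(fρ)) |∂P/∂n| = 8.55×10⁻⁴ / (3.77×10⁻⁵ × 0.660) = 34.3 m/s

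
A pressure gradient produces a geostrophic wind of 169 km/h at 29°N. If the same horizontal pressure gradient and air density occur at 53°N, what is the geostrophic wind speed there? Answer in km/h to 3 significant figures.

103 km/h

With the same pressure gradient and density, V_g ∝ 1/f ∝ 1/sin φ.
V₂ = V₁ · sin φ₁ / sin φ₂ = 169 × sin 29° / sin 53°
V₂ = 169 × 0.4848/0.7986 = 103 km/h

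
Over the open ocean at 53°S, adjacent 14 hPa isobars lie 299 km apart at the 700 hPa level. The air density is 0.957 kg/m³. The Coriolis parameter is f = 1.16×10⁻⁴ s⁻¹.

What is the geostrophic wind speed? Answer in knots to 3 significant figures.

82.0 knots

Pressure gradient: |∂P/∂n| = 1400 Pa / 299000 m = 4.68×10⁻³ Pa/m
Geostrophic balance (pressure-gradient force = Coriolis force):
V_g = (1/(fρ)) |∂P/∂n| = 4.68×10⁻³ / (1.16×10⁻⁴ × 0.957) = 42.2 m/s
Converting: 42.2 m/s × 1.944 = 82.0 knots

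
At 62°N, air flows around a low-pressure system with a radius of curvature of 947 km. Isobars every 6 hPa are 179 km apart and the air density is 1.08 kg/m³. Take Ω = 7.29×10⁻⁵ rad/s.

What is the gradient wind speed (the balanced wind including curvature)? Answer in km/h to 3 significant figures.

74.2 km/h

Coriolis parameter at 62°N:
f = 2Ω sin φ = 2 × 7.29×10⁻⁵ × sin 62° = 1.29×10⁻⁴ s⁻¹
Pressure gradient: |∂P/∂n| = 600 Pa / 179000 m = 3.35×10⁻³ Pa/m
Geostrophic speed: V_g = |∂P/∂n|/(fρ) = 3.35×10⁻³/(1.29×10⁻⁴ × 1.08) = 24.1 m/s
Around a low, centrifugal force acts outward with Coriolis, so pressure-gradient force balances both:
(1/ρ)|∂P/∂n| = fV + V²/R  →  V² + fR·V − fR·V_g = 0
With fR = 1.29×10⁻⁴ × 947×10³ m = 122 m/s:
V = [−fR + √((fR)² + 4 fR V_g)]/2 = [−122 + √(122² + 4×122×24.1)]/2 = 20.6 m/s
Subgeostrophic (V < V_g = 24.1 m/s), as expected around a low.
Converting: 20.6 m/s × 3.6 = 74.2 km/h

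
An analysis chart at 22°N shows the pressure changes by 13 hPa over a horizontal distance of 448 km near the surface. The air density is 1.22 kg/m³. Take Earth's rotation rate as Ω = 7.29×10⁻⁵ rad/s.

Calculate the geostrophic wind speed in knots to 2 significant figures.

Coriolis parameter at 22°N:
f = 2Ω sin φ = 2 × 7.29×10⁻⁵ × sin 22° = 5.46×10⁻⁵ s⁻¹
Pressure gradient: |∂P/∂n| = 1300 Pa / 448000 m = 2.90×10⁻³ Pa/m
Geostrophic balance (pressure-gradient force = Coriolis force):
V_g = (1/(fρ)) |∂P/∂n| = 2.90×10⁻³ / (5.46×10⁻⁵ × 1.22) = 43.5 m/s
Converting: 43.5 m/s × 1.944 = 85 knots

85 knots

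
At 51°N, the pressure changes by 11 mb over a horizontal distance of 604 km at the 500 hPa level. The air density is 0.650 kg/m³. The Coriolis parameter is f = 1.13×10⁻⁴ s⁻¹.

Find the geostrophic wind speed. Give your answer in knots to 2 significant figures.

48 knots

Pressure gradient: |∂P/∂n| = 1100 Pa / 604000 m = 1.82×10⁻³ Pa/m
Geostrophic balance (pressure-gradient force = Coriolis force):
V_g = (1/(fρ)) |∂P/∂n| = 1.82×10⁻³ / (1.13×10⁻⁴ × 0.650) = 24.8 m/s
Converting: 24.8 m/s × 1.944 = 48 knots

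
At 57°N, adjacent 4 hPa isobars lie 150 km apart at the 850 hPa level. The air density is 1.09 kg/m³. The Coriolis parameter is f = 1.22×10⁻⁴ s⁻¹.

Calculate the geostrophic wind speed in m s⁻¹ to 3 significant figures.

Pressure gradient: |∂P/∂n| = 400 Pa / 150000 m = 2.67×10⁻³ Pa/m
Geostrophic balance (pressure-gradient force = Coriolis force):
V_g = (1/(fρ)) |∂P/∂n| = 2.67×10⁻³ / (1.22×10⁻⁴ × 1.09) = 20.1 m/s

20.1 m s⁻¹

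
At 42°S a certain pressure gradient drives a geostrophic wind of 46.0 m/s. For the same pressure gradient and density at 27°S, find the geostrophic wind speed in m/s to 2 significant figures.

68 m/s

With the same pressure gradient and density, V_g ∝ 1/f ∝ 1/sin φ.
V₂ = V₁ · sin φ₁ / sin φ₂ = 46.0 × sin 42° / sin 27°
V₂ = 46.0 × 0.6691/0.4540 = 68 m/s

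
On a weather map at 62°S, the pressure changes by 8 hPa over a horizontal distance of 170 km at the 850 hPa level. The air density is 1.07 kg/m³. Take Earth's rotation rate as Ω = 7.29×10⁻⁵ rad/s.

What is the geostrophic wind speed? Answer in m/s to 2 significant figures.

34 m/s

Coriolis parameter at 62°S:
f = 2Ω sin φ = 2 × 7.29×10⁻⁵ × sin 62° = 1.29×10⁻⁴ s⁻¹
Pressure gradient: |∂P/∂n| = 800 Pa / 170000 m = 4.71×10⁻³ Pa/m
Geostrophic balance (pressure-gradient force = Coriolis force):
V_g = (1/(fρ)) |∂P/∂n| = 4.71×10⁻³ / (1.29×10⁻⁴ × 1.07) = 34.2 m/s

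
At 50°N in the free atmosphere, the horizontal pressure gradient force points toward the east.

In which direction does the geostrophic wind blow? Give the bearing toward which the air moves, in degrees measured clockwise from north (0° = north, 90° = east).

The pressure-gradient force points toward the east (bearing 090°).
Geostrophic balance: in the Northern Hemisphere the Coriolis force deflects motion to the right, so the geostrophic wind blows 90° to the right of the pressure-gradient force (low pressure on the left).
Rotating 090° by 90° clockwise gives 180° — the wind blows toward the south.

180°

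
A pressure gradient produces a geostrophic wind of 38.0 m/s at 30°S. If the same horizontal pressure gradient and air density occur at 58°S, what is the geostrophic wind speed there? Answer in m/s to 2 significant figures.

22 m/s

With the same pressure gradient and density, V_g ∝ 1/f ∝ 1/sin φ.
V₂ = V₁ · sin φ₁ / sin φ₂ = 38.0 × sin 30° / sin 58°
V₂ = 38.0 × 0.5000/0.8480 = 22 m/s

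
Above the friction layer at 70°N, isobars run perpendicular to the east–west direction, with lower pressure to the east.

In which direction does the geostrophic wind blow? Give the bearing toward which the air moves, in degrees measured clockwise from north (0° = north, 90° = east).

180°

The pressure-gradient force points toward the east (bearing 090°).
Geostrophic balance: in the Northern Hemisphere the Coriolis force deflects motion to the right, so the geostrophic wind blows 90° to the right of the pressure-gradient force (low pressure on the left).
Rotating 090° by 90° clockwise gives 180° — the wind blows toward the south.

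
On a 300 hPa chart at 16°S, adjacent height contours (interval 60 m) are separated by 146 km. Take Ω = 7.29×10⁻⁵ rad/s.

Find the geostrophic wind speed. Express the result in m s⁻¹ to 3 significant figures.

Coriolis parameter at 16°S:
f = 2Ω sin φ = 2 × 7.29×10⁻⁵ × sin 16° = 4.02×10⁻⁵ s⁻¹
Height gradient: |∂Z/∂n| = 60 m / 146000 m = 4.11×10⁻⁴
On a pressure surface, geostrophic balance gives V_g = (g/f)|∂Z/∂n|:
V_g = 9.81 × 4.11×10⁻⁴ / 4.02×10⁻⁵ = 100 m/s

100 m s⁻¹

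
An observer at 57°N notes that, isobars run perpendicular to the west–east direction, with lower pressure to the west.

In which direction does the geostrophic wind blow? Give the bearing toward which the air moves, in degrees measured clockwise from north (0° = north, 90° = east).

The pressure-gradient force points toward the west (bearing 270°).
Geostrophic balance: in the Northern Hemisphere the Coriolis force deflects motion to the right, so the geostrophic wind blows 90° to the right of the pressure-gradient force (low pressure on the left).
Rotating 270° by 90° clockwise gives 000° — the wind blows toward the north.

000°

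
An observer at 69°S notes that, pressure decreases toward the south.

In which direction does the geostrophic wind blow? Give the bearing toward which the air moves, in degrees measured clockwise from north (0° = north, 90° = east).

The pressure-gradient force points toward the south (bearing 180°).
Geostrophic balance: in the Southern Hemisphere the Coriolis force deflects motion to the left, so the geostrophic wind blows 90° to the left of the pressure-gradient force (low pressure on the right).
Rotating 180° by 90° counterclockwise gives 090° — the wind blows toward the east.

090°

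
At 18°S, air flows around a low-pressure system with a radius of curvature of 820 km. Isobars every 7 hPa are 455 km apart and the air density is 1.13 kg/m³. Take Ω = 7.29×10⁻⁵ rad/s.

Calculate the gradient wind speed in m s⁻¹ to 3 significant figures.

19.7 m s⁻¹

Coriolis parameter at 18°S:
f = 2Ω sin φ = 2 × 7.29×10⁻⁵ × sin 18° = 4.51×10⁻⁵ s⁻¹
Pressure gradient: |∂P/∂n| = 700 Pa / 455000 m = 1.54×10⁻³ Pa/m
Geostrophic speed: V_g = |∂P/∂n|/(fρ) = 1.54×10⁻³/(4.51×10⁻⁵ × 1.13) = 30.2 m/s
Around a low, centrifugal force acts outward with Coriolis, so pressure-gradient force balances both:
(1/ρ)|∂P/∂n| = fV + V²/R  →  V² + fR·V − fR·V_g = 0
With fR = 4.51×10⁻⁵ × 820×10³ m = 36.9 m/s:
V = [−fR + √((fR)² + 4 fR V_g)]/2 = [−36.9 + √(36.9² + 4×36.9×30.2)]/2 = 19.7 m/s
Subgeostrophic (V < V_g = 30.2 m/s), as expected around a low.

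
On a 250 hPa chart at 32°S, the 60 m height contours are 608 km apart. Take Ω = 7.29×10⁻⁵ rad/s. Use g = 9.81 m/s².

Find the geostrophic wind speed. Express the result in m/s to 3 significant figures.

Coriolis parameter at 32°S:
f = 2Ω sin φ = 2 × 7.29×10⁻⁵ × sin 32° = 7.73×10⁻⁵ s⁻¹
Height gradient: |∂Z/∂n| = 60 m / 608000 m = 9.87×10⁻⁵
On a pressure surface, geostrophic balance gives V_g = (g/f)|∂Z/∂n|:
V_g = 9.81 × 9.87×10⁻⁵ / 7.73×10⁻⁵ = 12.5 m/s

12.5 m/s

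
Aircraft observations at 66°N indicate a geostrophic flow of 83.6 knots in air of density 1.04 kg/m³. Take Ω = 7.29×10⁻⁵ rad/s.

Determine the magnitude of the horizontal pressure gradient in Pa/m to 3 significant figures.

Coriolis parameter at 66°N:
f = 2Ω sin φ = 2 × 7.29×10⁻⁵ × sin 66° = 1.33×10⁻⁴ s⁻¹
Wind speed in SI: 83.6 knots = 43.0 m/s
Geostrophic balance rearranged: |∂P/∂n| = f ρ V_g
|∂P/∂n| = 1.33×10⁻⁴ × 1.04 × 43.0 = 5.96×10⁻³ Pa/m

5.96×10⁻³ Pa/m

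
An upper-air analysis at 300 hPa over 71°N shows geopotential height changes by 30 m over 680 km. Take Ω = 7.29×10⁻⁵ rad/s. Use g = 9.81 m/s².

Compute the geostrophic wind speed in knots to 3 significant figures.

Coriolis parameter at 71°N:
f = 2Ω sin φ = 2 × 7.29×10⁻⁵ × sin 71° = 1.38×10⁻⁴ s⁻¹
Height gradient: |∂Z/∂n| = 30 m / 680000 m = 4.41×10⁻⁵
On a pressure surface, geostrophic balance gives V_g = (g/f)|∂Z/∂n|:
V_g = 9.81 × 4.41×10⁻⁵ / 1.38×10⁻⁴ = 3.14 m/s
Converting: 3.14 m/s × 1.944 = 6.10 knots

6.10 knots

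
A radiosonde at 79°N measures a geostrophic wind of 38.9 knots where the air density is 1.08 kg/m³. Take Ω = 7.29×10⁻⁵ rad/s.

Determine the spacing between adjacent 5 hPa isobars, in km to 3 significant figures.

162 km

Coriolis parameter at 79°N:
f = 2Ω sin φ = 2 × 7.29×10⁻⁵ × sin 79° = 1.43×10⁻⁴ s⁻¹
Wind speed in SI: 38.9 knots = 20.0 m/s
Geostrophic balance rearranged: |∂P/∂n| = f ρ V_g
|∂P/∂n| = 1.43×10⁻⁴ × 1.08 × 20.0 = 3.09×10⁻³ Pa/m
Isobar spacing: Δn = ΔP/|∂P/∂n| = 500 Pa / 3.09×10⁻³ Pa/m = 161642 m ≈ 162 km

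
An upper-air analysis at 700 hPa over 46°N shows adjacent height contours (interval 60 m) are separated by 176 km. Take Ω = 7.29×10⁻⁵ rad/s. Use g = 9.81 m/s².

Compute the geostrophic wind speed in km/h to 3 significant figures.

Coriolis parameter at 46°N:
f = 2Ω sin φ = 2 × 7.29×10⁻⁵ × sin 46° = 1.05×10⁻⁴ s⁻¹
Height gradient: |∂Z/∂n| = 60 m / 176000 m = 3.41×10⁻⁴
On a pressure surface, geostrophic balance gives V_g = (g/f)|∂Z/∂n|:
V_g = 9.81 × 3.41×10⁻⁴ / 1.05×10⁻⁴ = 31.9 m/s
Converting: 31.9 m/s × 3.6 = 115 km/h

115 km/h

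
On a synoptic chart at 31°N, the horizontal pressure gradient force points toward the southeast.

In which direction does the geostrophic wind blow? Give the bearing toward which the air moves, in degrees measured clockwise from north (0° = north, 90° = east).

225°

The pressure-gradient force points toward the southeast (bearing 135°).
Geostrophic balance: in the Northern Hemisphere the Coriolis force deflects motion to the right, so the geostrophic wind blows 90° to the right of the pressure-gradient force (low pressure on the left).
Rotating 135° by 90° clockwise gives 225° — the wind blows toward the southwest.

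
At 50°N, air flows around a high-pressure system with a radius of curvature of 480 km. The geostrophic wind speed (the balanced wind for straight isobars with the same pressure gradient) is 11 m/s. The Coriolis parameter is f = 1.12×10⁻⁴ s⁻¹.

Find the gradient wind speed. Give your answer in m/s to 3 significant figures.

15.4 m/s

Around a high, pressure-gradient force acts outward with centrifugal, so Coriolis balances both:
fV = (1/ρ)|∂P/∂n| + V²/R  →  V² − fR·V + fR·V_g = 0
With fR = 1.12×10⁻⁴ × 480×10³ m = 53.8 m/s:
V = [fR − √((fR)² − 4 fR V_g)]/2 = [53.8 − √(53.8² − 4×53.8×11)]/2 = 15.4 m/s
Supergeostrophic (V > V_g = 11 m/s), as expected around a high.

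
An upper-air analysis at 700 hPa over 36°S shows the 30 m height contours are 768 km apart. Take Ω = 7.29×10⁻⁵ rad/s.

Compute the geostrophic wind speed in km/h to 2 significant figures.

16 km/h

Coriolis parameter at 36°S:
f = 2Ω sin φ = 2 × 7.29×10⁻⁵ × sin 36° = 8.57×10⁻⁵ s⁻¹
Height gradient: |∂Z/∂n| = 30 m / 768000 m = 3.91×10⁻⁵
On a pressure surface, geostrophic balance gives V_g = (g/f)|∂Z/∂n|:
V_g = 9.81 × 3.91×10⁻⁵ / 8.57×10⁻⁵ = 4.47 m/s
Converting: 4.47 m/s × 3.6 = 16 km/h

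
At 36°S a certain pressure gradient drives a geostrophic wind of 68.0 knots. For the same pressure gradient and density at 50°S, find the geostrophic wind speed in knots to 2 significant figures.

With the same pressure gradient and density, V_g ∝ 1/f ∝ 1/sin φ.
V₂ = V₁ · sin φ₁ / sin φ₂ = 68.0 × sin 36° / sin 50°
V₂ = 68.0 × 0.5878/0.7660 = 52 knots

52 knots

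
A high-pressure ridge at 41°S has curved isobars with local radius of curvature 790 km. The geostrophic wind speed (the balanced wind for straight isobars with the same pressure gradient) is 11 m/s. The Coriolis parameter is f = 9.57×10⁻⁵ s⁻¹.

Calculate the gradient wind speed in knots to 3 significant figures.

26.0 knots

Around a high, pressure-gradient force acts outward with centrifugal, so Coriolis balances both:
fV = (1/ρ)|∂P/∂n| + V²/R  →  V² − fR·V + fR·V_g = 0
With fR = 9.57×10⁻⁵ × 790×10³ m = 75.6 m/s:
V = [fR − √((fR)² − 4 fR V_g)]/2 = [75.6 − √(75.6² − 4×75.6×11)]/2 = 13.4 m/s
Supergeostrophic (V > V_g = 11 m/s), as expected around a high.
Converting: 13.4 m/s × 1.944 = 26.0 knots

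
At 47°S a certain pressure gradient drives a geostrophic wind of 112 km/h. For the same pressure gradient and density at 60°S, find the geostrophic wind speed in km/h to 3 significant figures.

With the same pressure gradient and density, V_g ∝ 1/f ∝ 1/sin φ.
V₂ = V₁ · sin φ₁ / sin φ₂ = 112 × sin 47° / sin 60°
V₂ = 112 × 0.7314/0.8660 = 94.6 km/h

94.6 km/h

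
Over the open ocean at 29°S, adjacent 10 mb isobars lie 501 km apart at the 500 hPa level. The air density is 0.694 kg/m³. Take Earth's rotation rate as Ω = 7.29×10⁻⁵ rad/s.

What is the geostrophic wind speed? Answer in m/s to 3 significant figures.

Coriolis parameter at 29°S:
f = 2Ω sin φ = 2 × 7.29×10⁻⁵ × sin 29° = 7.07×10⁻⁵ s⁻¹
Pressure gradient: |∂P/∂n| = 1000 Pa / 501000 m = 2.00×10⁻³ Pa/m
Geostrophic balance (pressure-gradient force = Coriolis force):
V_g = (1/(fρ)) |∂P/∂n| = 2.00×10⁻³ / (7.07×10⁻⁵ × 0.694) = 40.7 m/s

40.7 m/s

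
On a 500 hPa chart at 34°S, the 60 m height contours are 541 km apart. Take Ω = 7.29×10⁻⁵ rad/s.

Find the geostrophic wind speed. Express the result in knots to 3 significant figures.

25.9 knots

Coriolis parameter at 34°S:
f = 2Ω sin φ = 2 × 7.29×10⁻⁵ × sin 34° = 8.15×10⁻⁵ s⁻¹
Height gradient: |∂Z/∂n| = 60 m / 541000 m = 1.11×10⁻⁴
On a pressure surface, geostrophic balance gives V_g = (g/f)|∂Z/∂n|:
V_g = 9.81 × 1.11×10⁻⁴ / 8.15×10⁻⁵ = 13.3 m/s
Converting: 13.3 m/s × 1.944 = 25.9 knots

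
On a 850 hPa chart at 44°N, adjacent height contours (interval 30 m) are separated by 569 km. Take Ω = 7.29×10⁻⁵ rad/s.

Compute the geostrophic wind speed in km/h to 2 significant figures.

Coriolis parameter at 44°N:
f = 2Ω sin φ = 2 × 7.29×10⁻⁵ × sin 44° = 1.01×10⁻⁴ s⁻¹
Height gradient: |∂Z/∂n| = 30 m / 569000 m = 5.27×10⁻⁵
On a pressure surface, geostrophic balance gives V_g = (g/f)|∂Z/∂n|:
V_g = 9.81 × 5.27×10⁻⁵ / 1.01×10⁻⁴ = 5.11 m/s
Converting: 5.11 m/s × 3.6 = 18 km/h

18 km/h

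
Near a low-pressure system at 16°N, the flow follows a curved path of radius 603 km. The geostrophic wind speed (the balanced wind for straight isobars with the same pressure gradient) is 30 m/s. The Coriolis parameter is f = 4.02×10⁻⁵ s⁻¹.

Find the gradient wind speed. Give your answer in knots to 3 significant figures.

33.9 knots

Around a low, centrifugal force acts outward with Coriolis, so pressure-gradient force balances both:
(1/ρ)|∂P/∂n| = fV + V²/R  →  V² + fR·V − fR·V_g = 0
With fR = 4.02×10⁻⁵ × 603×10³ m = 24.2 m/s:
V = [−fR + √((fR)² + 4 fR V_g)]/2 = [−24.2 + √(24.2² + 4×24.2×30)]/2 = 17.4 m/s
Subgeostrophic (V < V_g = 30 m/s), as expected around a low.
Converting: 17.4 m/s × 1.944 = 33.9 knots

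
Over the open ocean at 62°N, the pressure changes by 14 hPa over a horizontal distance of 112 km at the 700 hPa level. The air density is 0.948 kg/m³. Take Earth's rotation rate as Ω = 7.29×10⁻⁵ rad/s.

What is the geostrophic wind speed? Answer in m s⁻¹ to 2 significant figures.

100 m s⁻¹

Coriolis parameter at 62°N:
f = 2Ω sin φ = 2 × 7.29×10⁻⁵ × sin 62° = 1.29×10⁻⁴ s⁻¹
Pressure gradient: |∂P/∂n| = 1400 Pa / 112000 m = 1.25×10⁻² Pa/m
Geostrophic balance (pressure-gradient force = Coriolis force):
V_g = (1/(fρ)) |∂P/∂n| = 1.25×10⁻² / (1.29×10⁻⁴ × 0.948) = 102 m/s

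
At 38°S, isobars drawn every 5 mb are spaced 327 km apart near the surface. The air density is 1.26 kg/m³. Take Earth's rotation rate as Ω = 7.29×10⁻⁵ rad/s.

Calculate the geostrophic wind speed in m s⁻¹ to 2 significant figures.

14 m s⁻¹

Coriolis parameter at 38°S:
f = 2Ω sin φ = 2 × 7.29×10⁻⁵ × sin 38° = 8.98×10⁻⁵ s⁻¹
Pressure gradient: |∂P/∂n| = 500 Pa / 327000 m = 1.53×10⁻³ Pa/m
Geostrophic balance (pressure-gradient force = Coriolis force):
V_g = (1/(fρ)) |∂P/∂n| = 1.53×10⁻³ / (8.98×10⁻⁵ × 1.26) = 13.5 m/s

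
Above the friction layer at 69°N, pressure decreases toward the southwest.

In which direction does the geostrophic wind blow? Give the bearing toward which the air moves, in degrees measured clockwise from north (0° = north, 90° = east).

The pressure-gradient force points toward the southwest (bearing 225°).
Geostrophic balance: in the Northern Hemisphere the Coriolis force deflects motion to the right, so the geostrophic wind blows 90° to the right of the pressure-gradient force (low pressure on the left).
Rotating 225° by 90° clockwise gives 315° — the wind blows toward the northwest.

315°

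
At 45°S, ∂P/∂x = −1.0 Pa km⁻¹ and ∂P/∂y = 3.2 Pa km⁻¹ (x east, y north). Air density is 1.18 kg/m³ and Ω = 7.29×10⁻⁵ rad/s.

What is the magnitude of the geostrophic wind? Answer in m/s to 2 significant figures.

Coriolis parameter at 45°S:
f = 2Ω sin φ = 2 × 7.29×10⁻⁵ × sin 45° = 1.03×10⁻⁴ s⁻¹
In the Southern Hemisphere f is negative: f = −1.03×10⁻⁴ s⁻¹.
Component geostrophic relations (x east, y north):
u_g = −(1/(fρ)) ∂P/∂y,  v_g = (1/(fρ)) ∂P/∂x
u_g = −(3.2×10⁻³)/(−1.03×10⁻⁴ × 1.18) = 26.3 m/s;  v_g = (−1.0×10⁻³)/(−1.03×10⁻⁴ × 1.18) = 8.22 m/s
|V_g| = √(u_g² + v_g²) = 27.6 m/s

28 m/s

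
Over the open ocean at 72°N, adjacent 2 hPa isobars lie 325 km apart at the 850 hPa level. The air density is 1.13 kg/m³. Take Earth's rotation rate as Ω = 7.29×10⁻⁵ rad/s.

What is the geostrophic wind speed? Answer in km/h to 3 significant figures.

Coriolis parameter at 72°N:
f = 2Ω sin φ = 2 × 7.29×10⁻⁵ × sin 72° = 1.39×10⁻⁴ s⁻¹
Pressure gradient: |∂P/∂n| = 200 Pa / 325000 m = 6.15×10⁻⁴ Pa/m
Geostrophic balance (pressure-gradient force = Coriolis force):
V_g = (1/(fρ)) |∂P/∂n| = 6.15×10⁻⁴ / (1.39×10⁻⁴ × 1.13) = 3.93 m/s
Converting: 3.93 m/s × 3.6 = 14.1 km/h

14.1 km/h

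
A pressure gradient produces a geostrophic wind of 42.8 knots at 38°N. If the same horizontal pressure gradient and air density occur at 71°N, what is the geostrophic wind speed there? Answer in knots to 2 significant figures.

28 knots

With the same pressure gradient and density, V_g ∝ 1/f ∝ 1/sin φ.
V₂ = V₁ · sin φ₁ / sin φ₂ = 42.8 × sin 38° / sin 71°
V₂ = 42.8 × 0.6157/0.9455 = 28 knots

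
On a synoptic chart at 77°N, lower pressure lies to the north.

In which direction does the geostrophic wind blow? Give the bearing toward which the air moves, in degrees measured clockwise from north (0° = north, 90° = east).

The pressure-gradient force points toward the north (bearing 000°).
Geostrophic balance: in the Northern Hemisphere the Coriolis force deflects motion to the right, so the geostrophic wind blows 90° to the right of the pressure-gradient force (low pressure on the left).
Rotating 000° by 90° clockwise gives 090° — the wind blows toward the east.

090°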